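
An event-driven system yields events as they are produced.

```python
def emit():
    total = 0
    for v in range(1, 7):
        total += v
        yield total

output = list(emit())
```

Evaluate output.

Step 1: Generator accumulates running sum:
  v=1: total = 1, yield 1
  v=2: total = 3, yield 3
  v=3: total = 6, yield 6
  v=4: total = 10, yield 10
  v=5: total = 15, yield 15
  v=6: total = 21, yield 21
Therefore output = [1, 3, 6, 10, 15, 21].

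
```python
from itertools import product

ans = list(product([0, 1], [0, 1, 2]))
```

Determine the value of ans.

Step 1: product([0, 1], [0, 1, 2]) gives all pairs:
  (0, 0)
  (0, 1)
  (0, 2)
  (1, 0)
  (1, 1)
  (1, 2)
Therefore ans = [(0, 0), (0, 1), (0, 2), (1, 0), (1, 1), (1, 2)].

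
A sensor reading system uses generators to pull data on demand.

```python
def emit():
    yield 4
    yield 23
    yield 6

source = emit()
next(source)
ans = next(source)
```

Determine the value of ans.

Step 1: emit() creates a generator.
Step 2: next(source) yields 4 (consumed and discarded).
Step 3: next(source) yields 23, assigned to ans.
Therefore ans = 23.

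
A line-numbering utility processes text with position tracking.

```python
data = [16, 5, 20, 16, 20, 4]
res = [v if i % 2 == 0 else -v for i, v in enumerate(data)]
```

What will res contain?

Step 1: For each (i, v), keep v if i is even, negate if odd:
  i=0 (even): keep 16
  i=1 (odd): negate to -5
  i=2 (even): keep 20
  i=3 (odd): negate to -16
  i=4 (even): keep 20
  i=5 (odd): negate to -4
Therefore res = [16, -5, 20, -16, 20, -4].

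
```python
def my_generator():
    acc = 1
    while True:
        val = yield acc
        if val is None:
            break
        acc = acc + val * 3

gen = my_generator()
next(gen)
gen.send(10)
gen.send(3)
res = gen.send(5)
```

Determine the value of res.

Step 1: next() -> yield acc=1.
Step 2: send(10) -> val=10, acc = 1 + 10*3 = 31, yield 31.
Step 3: send(3) -> val=3, acc = 31 + 3*3 = 40, yield 40.
Step 4: send(5) -> val=5, acc = 40 + 5*3 = 55, yield 55.
Therefore res = 55.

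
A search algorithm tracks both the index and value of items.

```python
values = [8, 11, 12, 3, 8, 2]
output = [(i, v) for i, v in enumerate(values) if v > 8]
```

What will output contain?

Step 1: Filter enumerate([8, 11, 12, 3, 8, 2]) keeping v > 8:
  (0, 8): 8 <= 8, excluded
  (1, 11): 11 > 8, included
  (2, 12): 12 > 8, included
  (3, 3): 3 <= 8, excluded
  (4, 8): 8 <= 8, excluded
  (5, 2): 2 <= 8, excluded
Therefore output = [(1, 11), (2, 12)].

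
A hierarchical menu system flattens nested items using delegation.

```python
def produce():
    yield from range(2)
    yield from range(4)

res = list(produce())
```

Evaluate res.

Step 1: Trace yields in order:
  yield 0
  yield 1
  yield 0
  yield 1
  yield 2
  yield 3
Therefore res = [0, 1, 0, 1, 2, 3].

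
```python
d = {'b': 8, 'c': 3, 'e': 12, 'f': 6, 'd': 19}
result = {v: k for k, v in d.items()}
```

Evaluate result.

Step 1: Invert dict (swap keys and values):
  'b': 8 -> 8: 'b'
  'c': 3 -> 3: 'c'
  'e': 12 -> 12: 'e'
  'f': 6 -> 6: 'f'
  'd': 19 -> 19: 'd'
Therefore result = {8: 'b', 3: 'c', 12: 'e', 6: 'f', 19: 'd'}.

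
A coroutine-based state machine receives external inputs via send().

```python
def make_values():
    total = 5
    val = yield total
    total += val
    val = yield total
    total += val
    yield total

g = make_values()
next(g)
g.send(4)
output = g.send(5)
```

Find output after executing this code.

Step 1: next() -> yield total=5.
Step 2: send(4) -> val=4, total = 5+4 = 9, yield 9.
Step 3: send(5) -> val=5, total = 9+5 = 14, yield 14.
Therefore output = 14.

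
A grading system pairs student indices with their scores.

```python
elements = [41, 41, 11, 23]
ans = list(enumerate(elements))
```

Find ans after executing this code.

Step 1: enumerate pairs each element with its index:
  (0, 41)
  (1, 41)
  (2, 11)
  (3, 23)
Therefore ans = [(0, 41), (1, 41), (2, 11), (3, 23)].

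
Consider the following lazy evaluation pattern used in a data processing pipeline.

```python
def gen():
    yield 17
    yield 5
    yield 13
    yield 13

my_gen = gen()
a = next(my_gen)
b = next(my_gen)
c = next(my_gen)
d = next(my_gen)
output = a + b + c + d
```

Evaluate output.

Step 1: Create generator and consume all values:
  a = next(my_gen) = 17
  b = next(my_gen) = 5
  c = next(my_gen) = 13
  d = next(my_gen) = 13
Step 2: output = 17 + 5 + 13 + 13 = 48.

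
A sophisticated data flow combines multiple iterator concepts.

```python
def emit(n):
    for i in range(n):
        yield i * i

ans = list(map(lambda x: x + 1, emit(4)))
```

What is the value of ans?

Step 1: emit(4) yields squares: [0, 1, 4, 9].
Step 2: map adds 1 to each: [1, 2, 5, 10].
Therefore ans = [1, 2, 5, 10].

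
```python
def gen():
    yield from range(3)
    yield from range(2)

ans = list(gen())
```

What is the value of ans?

Step 1: Trace yields in order:
  yield 0
  yield 1
  yield 2
  yield 0
  yield 1
Therefore ans = [0, 1, 2, 0, 1].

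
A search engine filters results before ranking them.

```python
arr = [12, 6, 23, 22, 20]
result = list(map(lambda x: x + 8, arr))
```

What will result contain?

Step 1: Apply lambda x: x + 8 to each element:
  12 -> 20
  6 -> 14
  23 -> 31
  22 -> 30
  20 -> 28
Therefore result = [20, 14, 31, 30, 28].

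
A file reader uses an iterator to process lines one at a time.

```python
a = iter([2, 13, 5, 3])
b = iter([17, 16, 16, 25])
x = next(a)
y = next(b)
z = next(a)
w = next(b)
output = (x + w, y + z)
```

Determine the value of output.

Step 1: a iterates [2, 13, 5, 3], b iterates [17, 16, 16, 25].
Step 2: x = next(a) = 2, y = next(b) = 17.
Step 3: z = next(a) = 13, w = next(b) = 16.
Step 4: output = (2 + 16, 17 + 13) = (18, 30).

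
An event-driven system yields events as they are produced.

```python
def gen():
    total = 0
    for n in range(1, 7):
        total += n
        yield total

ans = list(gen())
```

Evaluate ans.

Step 1: Generator accumulates running sum:
  n=1: total = 1, yield 1
  n=2: total = 3, yield 3
  n=3: total = 6, yield 6
  n=4: total = 10, yield 10
  n=5: total = 15, yield 15
  n=6: total = 21, yield 21
Therefore ans = [1, 3, 6, 10, 15, 21].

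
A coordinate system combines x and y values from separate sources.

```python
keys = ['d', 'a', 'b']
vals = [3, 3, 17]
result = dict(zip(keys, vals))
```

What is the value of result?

Step 1: zip pairs keys with values:
  'd' -> 3
  'a' -> 3
  'b' -> 17
Therefore result = {'d': 3, 'a': 3, 'b': 17}.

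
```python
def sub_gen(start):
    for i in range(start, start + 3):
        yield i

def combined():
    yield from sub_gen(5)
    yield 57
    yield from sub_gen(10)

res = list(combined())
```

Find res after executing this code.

Step 1: combined() delegates to sub_gen(5):
  yield 5
  yield 6
  yield 7
Step 2: yield 57
Step 3: Delegates to sub_gen(10):
  yield 10
  yield 11
  yield 12
Therefore res = [5, 6, 7, 57, 10, 11, 12].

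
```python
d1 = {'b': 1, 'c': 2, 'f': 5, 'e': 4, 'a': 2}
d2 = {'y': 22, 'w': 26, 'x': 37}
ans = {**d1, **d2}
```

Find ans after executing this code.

Step 1: Merge d1 and d2 (d2 values override on key conflicts).
Step 2: d1 has keys ['b', 'c', 'f', 'e', 'a'], d2 has keys ['y', 'w', 'x'].
Therefore ans = {'b': 1, 'c': 2, 'f': 5, 'e': 4, 'a': 2, 'y': 22, 'w': 26, 'x': 37}.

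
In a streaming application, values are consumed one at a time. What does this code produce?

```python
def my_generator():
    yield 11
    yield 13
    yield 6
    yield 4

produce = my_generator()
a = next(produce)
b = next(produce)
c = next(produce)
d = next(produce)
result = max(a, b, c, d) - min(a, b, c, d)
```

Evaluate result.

Step 1: Create generator and consume all values:
  a = next(produce) = 11
  b = next(produce) = 13
  c = next(produce) = 6
  d = next(produce) = 4
Step 2: max = 13, min = 4, result = 13 - 4 = 9.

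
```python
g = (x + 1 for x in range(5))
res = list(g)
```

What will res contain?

Step 1: For each x in range(5), compute x+1:
  x=0: 0+1 = 1
  x=1: 1+1 = 2
  x=2: 2+1 = 3
  x=3: 3+1 = 4
  x=4: 4+1 = 5
Therefore res = [1, 2, 3, 4, 5].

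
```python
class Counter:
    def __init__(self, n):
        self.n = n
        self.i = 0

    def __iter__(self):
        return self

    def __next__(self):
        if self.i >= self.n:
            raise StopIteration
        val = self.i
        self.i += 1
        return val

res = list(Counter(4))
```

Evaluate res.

Step 1: Counter(4) creates an iterator counting 0 to 3.
Step 2: list() consumes all values: [0, 1, 2, 3].
Therefore res = [0, 1, 2, 3].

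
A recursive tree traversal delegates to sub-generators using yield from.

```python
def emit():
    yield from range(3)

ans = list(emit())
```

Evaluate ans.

Step 1: yield from delegates to the iterable, yielding each element.
Step 2: Collected values: [0, 1, 2].
Therefore ans = [0, 1, 2].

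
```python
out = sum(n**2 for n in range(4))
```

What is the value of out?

Step 1: Compute n**2 for each n in range(4):
  n=0: 0**2 = 0
  n=1: 1**2 = 1
  n=2: 2**2 = 4
  n=3: 3**2 = 9
Step 2: sum = 0 + 1 + 4 + 9 = 14.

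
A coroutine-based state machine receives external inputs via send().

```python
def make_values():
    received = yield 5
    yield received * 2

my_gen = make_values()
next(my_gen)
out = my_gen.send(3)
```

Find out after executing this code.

Step 1: next(my_gen) advances to first yield, producing 5.
Step 2: send(3) resumes, received = 3.
Step 3: yield received * 2 = 3 * 2 = 6.
Therefore out = 6.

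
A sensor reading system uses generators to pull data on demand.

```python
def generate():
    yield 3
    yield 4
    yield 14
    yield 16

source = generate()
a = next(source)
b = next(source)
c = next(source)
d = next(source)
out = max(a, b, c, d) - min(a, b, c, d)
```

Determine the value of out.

Step 1: Create generator and consume all values:
  a = next(source) = 3
  b = next(source) = 4
  c = next(source) = 14
  d = next(source) = 16
Step 2: max = 16, min = 3, out = 16 - 3 = 13.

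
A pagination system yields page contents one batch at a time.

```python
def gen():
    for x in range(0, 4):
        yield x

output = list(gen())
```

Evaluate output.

Step 1: The generator yields each value from range(0, 4).
Step 2: list() consumes all yields: [0, 1, 2, 3].
Therefore output = [0, 1, 2, 3].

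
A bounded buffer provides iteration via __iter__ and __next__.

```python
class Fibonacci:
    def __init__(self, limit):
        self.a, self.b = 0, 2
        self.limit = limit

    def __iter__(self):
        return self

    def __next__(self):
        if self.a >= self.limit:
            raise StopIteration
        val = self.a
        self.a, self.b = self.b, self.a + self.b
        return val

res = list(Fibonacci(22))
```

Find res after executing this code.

Step 1: Fibonacci-like sequence (a=0, b=2) until >= 22:
  Yield 0, then a,b = 2,2
  Yield 2, then a,b = 2,4
  Yield 2, then a,b = 4,6
  Yield 4, then a,b = 6,10
  Yield 6, then a,b = 10,16
  Yield 10, then a,b = 16,26
  Yield 16, then a,b = 26,42
Step 2: 26 >= 22, stop.
Therefore res = [0, 2, 2, 4, 6, 10, 16].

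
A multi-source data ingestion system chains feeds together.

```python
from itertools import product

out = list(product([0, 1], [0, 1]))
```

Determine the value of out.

Step 1: product([0, 1], [0, 1]) gives all pairs:
  (0, 0)
  (0, 1)
  (1, 0)
  (1, 1)
Therefore out = [(0, 0), (0, 1), (1, 0), (1, 1)].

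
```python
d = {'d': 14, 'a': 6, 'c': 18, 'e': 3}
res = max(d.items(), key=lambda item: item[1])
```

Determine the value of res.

Step 1: Find item with maximum value:
  ('d', 14)
  ('a', 6)
  ('c', 18)
  ('e', 3)
Step 2: Maximum value is 18 at key 'c'.
Therefore res = ('c', 18).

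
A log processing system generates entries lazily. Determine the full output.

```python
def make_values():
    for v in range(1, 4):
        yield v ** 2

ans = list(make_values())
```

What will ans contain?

Step 1: For each v in range(1, 4), yield v**2:
  v=1: yield 1**2 = 1
  v=2: yield 2**2 = 4
  v=3: yield 3**2 = 9
Therefore ans = [1, 4, 9].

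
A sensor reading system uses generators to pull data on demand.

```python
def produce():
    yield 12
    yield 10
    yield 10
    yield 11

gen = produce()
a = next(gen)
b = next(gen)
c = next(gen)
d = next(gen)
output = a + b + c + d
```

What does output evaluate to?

Step 1: Create generator and consume all values:
  a = next(gen) = 12
  b = next(gen) = 10
  c = next(gen) = 10
  d = next(gen) = 11
Step 2: output = 12 + 10 + 10 + 11 = 43.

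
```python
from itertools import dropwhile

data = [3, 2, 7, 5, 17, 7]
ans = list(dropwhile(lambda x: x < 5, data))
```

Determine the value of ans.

Step 1: dropwhile drops elements while < 5:
  3 < 5: dropped
  2 < 5: dropped
  7: kept (dropping stopped)
Step 2: Remaining elements kept regardless of condition.
Therefore ans = [7, 5, 17, 7].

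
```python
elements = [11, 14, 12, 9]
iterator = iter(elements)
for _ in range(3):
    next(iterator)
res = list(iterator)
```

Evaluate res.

Step 1: Create iterator over [11, 14, 12, 9].
Step 2: Advance 3 positions (consuming [11, 14, 12]).
Step 3: list() collects remaining elements: [9].
Therefore res = [9].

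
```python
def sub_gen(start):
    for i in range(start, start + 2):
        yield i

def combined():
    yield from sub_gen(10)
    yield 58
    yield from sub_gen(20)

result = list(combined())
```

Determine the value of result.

Step 1: combined() delegates to sub_gen(10):
  yield 10
  yield 11
Step 2: yield 58
Step 3: Delegates to sub_gen(20):
  yield 20
  yield 21
Therefore result = [10, 11, 58, 20, 21].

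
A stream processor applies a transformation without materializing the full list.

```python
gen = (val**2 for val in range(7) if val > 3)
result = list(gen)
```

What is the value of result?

Step 1: For range(7), keep val > 3, then square:
  val=0: 0 <= 3, excluded
  val=1: 1 <= 3, excluded
  val=2: 2 <= 3, excluded
  val=3: 3 <= 3, excluded
  val=4: 4 > 3, yield 4**2 = 16
  val=5: 5 > 3, yield 5**2 = 25
  val=6: 6 > 3, yield 6**2 = 36
Therefore result = [16, 25, 36].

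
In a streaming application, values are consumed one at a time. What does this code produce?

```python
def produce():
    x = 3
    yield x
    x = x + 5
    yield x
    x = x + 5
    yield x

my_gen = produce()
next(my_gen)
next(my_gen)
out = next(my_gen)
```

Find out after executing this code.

Step 1: Trace through generator execution:
  Yield 1: x starts at 3, yield 3
  Yield 2: x = 3 + 5 = 8, yield 8
  Yield 3: x = 8 + 5 = 13, yield 13
Step 2: First next() gets 3, second next() gets the second value, third next() yields 13.
Therefore out = 13.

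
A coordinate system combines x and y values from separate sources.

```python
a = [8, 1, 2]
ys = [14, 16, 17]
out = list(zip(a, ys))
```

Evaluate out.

Step 1: zip pairs elements at same index:
  Index 0: (8, 14)
  Index 1: (1, 16)
  Index 2: (2, 17)
Therefore out = [(8, 14), (1, 16), (2, 17)].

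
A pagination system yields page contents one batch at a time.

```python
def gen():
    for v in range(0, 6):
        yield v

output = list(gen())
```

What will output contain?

Step 1: The generator yields each value from range(0, 6).
Step 2: list() consumes all yields: [0, 1, 2, 3, 4, 5].
Therefore output = [0, 1, 2, 3, 4, 5].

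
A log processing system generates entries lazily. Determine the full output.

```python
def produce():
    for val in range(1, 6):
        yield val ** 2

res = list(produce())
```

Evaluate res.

Step 1: For each val in range(1, 6), yield val**2:
  val=1: yield 1**2 = 1
  val=2: yield 2**2 = 4
  val=3: yield 3**2 = 9
  val=4: yield 4**2 = 16
  val=5: yield 5**2 = 25
Therefore res = [1, 4, 9, 16, 25].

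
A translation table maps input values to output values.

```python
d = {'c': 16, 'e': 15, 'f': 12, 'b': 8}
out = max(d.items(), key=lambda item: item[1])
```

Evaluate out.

Step 1: Find item with maximum value:
  ('c', 16)
  ('e', 15)
  ('f', 12)
  ('b', 8)
Step 2: Maximum value is 16 at key 'c'.
Therefore out = ('c', 16).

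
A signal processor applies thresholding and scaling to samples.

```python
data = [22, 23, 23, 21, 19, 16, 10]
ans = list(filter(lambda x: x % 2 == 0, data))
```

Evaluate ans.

Step 1: Filter elements divisible by 2:
  22 % 2 = 0: kept
  23 % 2 = 1: removed
  23 % 2 = 1: removed
  21 % 2 = 1: removed
  19 % 2 = 1: removed
  16 % 2 = 0: kept
  10 % 2 = 0: kept
Therefore ans = [22, 16, 10].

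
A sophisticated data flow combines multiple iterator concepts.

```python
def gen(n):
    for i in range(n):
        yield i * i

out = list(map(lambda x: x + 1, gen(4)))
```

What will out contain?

Step 1: gen(4) yields squares: [0, 1, 4, 9].
Step 2: map adds 1 to each: [1, 2, 5, 10].
Therefore out = [1, 2, 5, 10].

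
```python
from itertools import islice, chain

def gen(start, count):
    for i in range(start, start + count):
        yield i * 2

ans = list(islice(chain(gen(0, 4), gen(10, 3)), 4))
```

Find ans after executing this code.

Step 1: gen(0, 4) yields [0, 2, 4, 6].
Step 2: gen(10, 3) yields [20, 22, 24].
Step 3: chain concatenates: [0, 2, 4, 6, 20, 22, 24].
Step 4: islice takes first 4: [0, 2, 4, 6].
Therefore ans = [0, 2, 4, 6].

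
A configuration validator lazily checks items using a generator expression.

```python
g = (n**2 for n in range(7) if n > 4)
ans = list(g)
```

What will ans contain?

Step 1: For range(7), keep n > 4, then square:
  n=0: 0 <= 4, excluded
  n=1: 1 <= 4, excluded
  n=2: 2 <= 4, excluded
  n=3: 3 <= 4, excluded
  n=4: 4 <= 4, excluded
  n=5: 5 > 4, yield 5**2 = 25
  n=6: 6 > 4, yield 6**2 = 36
Therefore ans = [25, 36].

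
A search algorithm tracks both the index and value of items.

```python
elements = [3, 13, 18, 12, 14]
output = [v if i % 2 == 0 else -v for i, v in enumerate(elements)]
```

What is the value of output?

Step 1: For each (i, v), keep v if i is even, negate if odd:
  i=0 (even): keep 3
  i=1 (odd): negate to -13
  i=2 (even): keep 18
  i=3 (odd): negate to -12
  i=4 (even): keep 14
Therefore output = [3, -13, 18, -12, 14].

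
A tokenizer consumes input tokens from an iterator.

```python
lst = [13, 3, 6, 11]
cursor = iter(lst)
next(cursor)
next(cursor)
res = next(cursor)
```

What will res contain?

Step 1: Create iterator over [13, 3, 6, 11].
Step 2: next() consumes 13.
Step 3: next() consumes 3.
Step 4: next() returns 6.
Therefore res = 6.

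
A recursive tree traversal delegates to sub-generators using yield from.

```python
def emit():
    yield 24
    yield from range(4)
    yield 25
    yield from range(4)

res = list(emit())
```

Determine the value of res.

Step 1: Trace yields in order:
  yield 24
  yield 0
  yield 1
  yield 2
  yield 3
  yield 25
  yield 0
  yield 1
  yield 2
  yield 3
Therefore res = [24, 0, 1, 2, 3, 25, 0, 1, 2, 3].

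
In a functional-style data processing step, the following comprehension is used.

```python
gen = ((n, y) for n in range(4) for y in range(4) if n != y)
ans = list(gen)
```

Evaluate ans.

Step 1: Nested generator over range(4) x range(4) where n != y:
  (0, 0): excluded (n == y)
  (0, 1): included
  (0, 2): included
  (0, 3): included
  (1, 0): included
  (1, 1): excluded (n == y)
  (1, 2): included
  (1, 3): included
  (2, 0): included
  (2, 1): included
  (2, 2): excluded (n == y)
  (2, 3): included
  (3, 0): included
  (3, 1): included
  (3, 2): included
  (3, 3): excluded (n == y)
Therefore ans = [(0, 1), (0, 2), (0, 3), (1, 0), (1, 2), (1, 3), (2, 0), (2, 1), (2, 3), (3, 0), (3, 1), (3, 2)].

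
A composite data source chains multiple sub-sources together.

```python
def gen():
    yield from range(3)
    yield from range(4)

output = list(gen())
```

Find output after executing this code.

Step 1: Trace yields in order:
  yield 0
  yield 1
  yield 2
  yield 0
  yield 1
  yield 2
  yield 3
Therefore output = [0, 1, 2, 0, 1, 2, 3].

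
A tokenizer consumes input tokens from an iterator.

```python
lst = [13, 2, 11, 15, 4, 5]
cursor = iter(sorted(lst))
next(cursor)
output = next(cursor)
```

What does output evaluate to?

Step 1: sorted([13, 2, 11, 15, 4, 5]) = [2, 4, 5, 11, 13, 15].
Step 2: Create iterator and skip 1 elements.
Step 3: next() returns 4.
Therefore output = 4.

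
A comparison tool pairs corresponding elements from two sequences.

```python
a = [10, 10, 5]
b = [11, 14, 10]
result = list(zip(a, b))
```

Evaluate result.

Step 1: zip pairs elements at same index:
  Index 0: (10, 11)
  Index 1: (10, 14)
  Index 2: (5, 10)
Therefore result = [(10, 11), (10, 14), (5, 10)].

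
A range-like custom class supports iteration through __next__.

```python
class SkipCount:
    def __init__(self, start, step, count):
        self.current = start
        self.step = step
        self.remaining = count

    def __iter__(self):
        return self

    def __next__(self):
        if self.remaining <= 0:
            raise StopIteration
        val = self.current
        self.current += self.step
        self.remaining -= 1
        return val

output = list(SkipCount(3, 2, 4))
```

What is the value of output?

Step 1: SkipCount starts at 3, increments by 2, for 4 steps:
  Yield 3, then current += 2
  Yield 5, then current += 2
  Yield 7, then current += 2
  Yield 9, then current += 2
Therefore output = [3, 5, 7, 9].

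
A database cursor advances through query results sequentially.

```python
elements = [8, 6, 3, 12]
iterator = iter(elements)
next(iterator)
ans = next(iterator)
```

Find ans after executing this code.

Step 1: Create iterator over [8, 6, 3, 12].
Step 2: next() consumes 8.
Step 3: next() returns 6.
Therefore ans = 6.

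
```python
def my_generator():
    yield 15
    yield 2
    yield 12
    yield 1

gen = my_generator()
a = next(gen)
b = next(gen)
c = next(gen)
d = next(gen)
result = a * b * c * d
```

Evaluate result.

Step 1: Create generator and consume all values:
  a = next(gen) = 15
  b = next(gen) = 2
  c = next(gen) = 12
  d = next(gen) = 1
Step 2: result = 15 * 2 * 12 * 1 = 360.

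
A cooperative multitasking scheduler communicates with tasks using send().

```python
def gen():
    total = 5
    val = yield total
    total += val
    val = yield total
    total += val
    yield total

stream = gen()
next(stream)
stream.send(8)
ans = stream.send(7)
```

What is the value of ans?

Step 1: next() -> yield total=5.
Step 2: send(8) -> val=8, total = 5+8 = 13, yield 13.
Step 3: send(7) -> val=7, total = 13+7 = 20, yield 20.
Therefore ans = 20.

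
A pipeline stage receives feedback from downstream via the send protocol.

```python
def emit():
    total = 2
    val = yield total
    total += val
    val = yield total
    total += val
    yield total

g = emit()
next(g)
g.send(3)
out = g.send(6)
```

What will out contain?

Step 1: next() -> yield total=2.
Step 2: send(3) -> val=3, total = 2+3 = 5, yield 5.
Step 3: send(6) -> val=6, total = 5+6 = 11, yield 11.
Therefore out = 11.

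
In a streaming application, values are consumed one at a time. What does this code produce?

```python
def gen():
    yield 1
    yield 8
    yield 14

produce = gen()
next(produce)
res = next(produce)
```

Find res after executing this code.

Step 1: gen() creates a generator.
Step 2: next(produce) yields 1 (consumed and discarded).
Step 3: next(produce) yields 8, assigned to res.
Therefore res = 8.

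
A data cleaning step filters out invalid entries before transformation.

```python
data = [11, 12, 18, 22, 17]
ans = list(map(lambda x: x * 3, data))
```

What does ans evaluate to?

Step 1: Apply lambda x: x * 3 to each element:
  11 -> 33
  12 -> 36
  18 -> 54
  22 -> 66
  17 -> 51
Therefore ans = [33, 36, 54, 66, 51].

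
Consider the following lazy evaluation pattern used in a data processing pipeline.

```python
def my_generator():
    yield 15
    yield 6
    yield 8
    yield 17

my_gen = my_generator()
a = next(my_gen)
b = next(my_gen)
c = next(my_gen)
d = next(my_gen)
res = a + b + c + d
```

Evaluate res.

Step 1: Create generator and consume all values:
  a = next(my_gen) = 15
  b = next(my_gen) = 6
  c = next(my_gen) = 8
  d = next(my_gen) = 17
Step 2: res = 15 + 6 + 8 + 17 = 46.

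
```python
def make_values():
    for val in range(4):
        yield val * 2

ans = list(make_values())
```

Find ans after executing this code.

Step 1: For each val in range(4), yield val * 2:
  val=0: yield 0 * 2 = 0
  val=1: yield 1 * 2 = 2
  val=2: yield 2 * 2 = 4
  val=3: yield 3 * 2 = 6
Therefore ans = [0, 2, 4, 6].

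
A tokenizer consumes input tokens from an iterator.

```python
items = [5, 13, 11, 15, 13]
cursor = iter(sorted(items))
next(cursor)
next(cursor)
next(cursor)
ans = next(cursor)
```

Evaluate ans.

Step 1: sorted([5, 13, 11, 15, 13]) = [5, 11, 13, 13, 15].
Step 2: Create iterator and skip 3 elements.
Step 3: next() returns 13.
Therefore ans = 13.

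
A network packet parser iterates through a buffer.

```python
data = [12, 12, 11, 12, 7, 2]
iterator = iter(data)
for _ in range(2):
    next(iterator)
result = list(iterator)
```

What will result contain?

Step 1: Create iterator over [12, 12, 11, 12, 7, 2].
Step 2: Advance 2 positions (consuming [12, 12]).
Step 3: list() collects remaining elements: [11, 12, 7, 2].
Therefore result = [11, 12, 7, 2].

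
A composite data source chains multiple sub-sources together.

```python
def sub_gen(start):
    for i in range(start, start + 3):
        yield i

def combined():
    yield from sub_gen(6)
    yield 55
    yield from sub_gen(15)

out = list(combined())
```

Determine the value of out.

Step 1: combined() delegates to sub_gen(6):
  yield 6
  yield 7
  yield 8
Step 2: yield 55
Step 3: Delegates to sub_gen(15):
  yield 15
  yield 16
  yield 17
Therefore out = [6, 7, 8, 55, 15, 16, 17].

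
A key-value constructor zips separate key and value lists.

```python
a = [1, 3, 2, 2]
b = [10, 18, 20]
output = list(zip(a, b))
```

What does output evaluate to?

Step 1: zip stops at shortest (len(a)=4, len(b)=3):
  Index 0: (1, 10)
  Index 1: (3, 18)
  Index 2: (2, 20)
Step 2: Last element of a (2) has no pair, dropped.
Therefore output = [(1, 10), (3, 18), (2, 20)].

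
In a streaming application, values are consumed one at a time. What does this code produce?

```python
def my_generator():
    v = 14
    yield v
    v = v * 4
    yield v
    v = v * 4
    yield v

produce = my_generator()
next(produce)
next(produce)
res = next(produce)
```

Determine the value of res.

Step 1: Trace through generator execution:
  Yield 1: v starts at 14, yield 14
  Yield 2: v = 14 * 4 = 56, yield 56
  Yield 3: v = 56 * 4 = 224, yield 224
Step 2: First next() gets 14, second next() gets the second value, third next() yields 224.
Therefore res = 224.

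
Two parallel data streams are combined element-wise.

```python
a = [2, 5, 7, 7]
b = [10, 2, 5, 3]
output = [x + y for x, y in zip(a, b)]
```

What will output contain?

Step 1: Add corresponding elements:
  2 + 10 = 12
  5 + 2 = 7
  7 + 5 = 12
  7 + 3 = 10
Therefore output = [12, 7, 12, 10].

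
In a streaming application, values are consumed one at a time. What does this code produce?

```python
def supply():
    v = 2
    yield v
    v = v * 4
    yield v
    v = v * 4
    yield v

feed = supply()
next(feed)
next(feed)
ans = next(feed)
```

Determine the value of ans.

Step 1: Trace through generator execution:
  Yield 1: v starts at 2, yield 2
  Yield 2: v = 2 * 4 = 8, yield 8
  Yield 3: v = 8 * 4 = 32, yield 32
Step 2: First next() gets 2, second next() gets the second value, third next() yields 32.
Therefore ans = 32.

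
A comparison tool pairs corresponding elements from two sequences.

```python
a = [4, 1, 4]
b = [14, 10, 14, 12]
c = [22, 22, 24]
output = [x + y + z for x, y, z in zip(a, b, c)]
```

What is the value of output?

Step 1: zip three lists (truncates to shortest, len=3):
  4 + 14 + 22 = 40
  1 + 10 + 22 = 33
  4 + 14 + 24 = 42
Therefore output = [40, 33, 42].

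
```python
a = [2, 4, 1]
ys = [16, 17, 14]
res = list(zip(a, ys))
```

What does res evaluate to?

Step 1: zip pairs elements at same index:
  Index 0: (2, 16)
  Index 1: (4, 17)
  Index 2: (1, 14)
Therefore res = [(2, 16), (4, 17), (1, 14)].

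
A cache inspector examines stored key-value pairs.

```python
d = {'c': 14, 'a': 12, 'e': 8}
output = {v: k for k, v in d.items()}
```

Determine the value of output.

Step 1: Invert dict (swap keys and values):
  'c': 14 -> 14: 'c'
  'a': 12 -> 12: 'a'
  'e': 8 -> 8: 'e'
Therefore output = {14: 'c', 12: 'a', 8: 'e'}.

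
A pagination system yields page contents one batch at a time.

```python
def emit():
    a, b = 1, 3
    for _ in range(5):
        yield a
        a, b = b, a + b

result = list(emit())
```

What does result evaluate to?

Step 1: Fibonacci-like sequence starting with a=1, b=3:
  Iteration 1: yield a=1, then a,b = 3,4
  Iteration 2: yield a=3, then a,b = 4,7
  Iteration 3: yield a=4, then a,b = 7,11
  Iteration 4: yield a=7, then a,b = 11,18
  Iteration 5: yield a=11, then a,b = 18,29
Therefore result = [1, 3, 4, 7, 11].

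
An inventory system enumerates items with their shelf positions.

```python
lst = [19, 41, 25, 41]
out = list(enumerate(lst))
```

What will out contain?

Step 1: enumerate pairs each element with its index:
  (0, 19)
  (1, 41)
  (2, 25)
  (3, 41)
Therefore out = [(0, 19), (1, 41), (2, 25), (3, 41)].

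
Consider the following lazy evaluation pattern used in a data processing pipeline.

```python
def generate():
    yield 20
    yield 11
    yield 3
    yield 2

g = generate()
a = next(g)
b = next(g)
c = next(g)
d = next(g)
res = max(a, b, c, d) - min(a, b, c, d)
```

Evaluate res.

Step 1: Create generator and consume all values:
  a = next(g) = 20
  b = next(g) = 11
  c = next(g) = 3
  d = next(g) = 2
Step 2: max = 20, min = 2, res = 20 - 2 = 18.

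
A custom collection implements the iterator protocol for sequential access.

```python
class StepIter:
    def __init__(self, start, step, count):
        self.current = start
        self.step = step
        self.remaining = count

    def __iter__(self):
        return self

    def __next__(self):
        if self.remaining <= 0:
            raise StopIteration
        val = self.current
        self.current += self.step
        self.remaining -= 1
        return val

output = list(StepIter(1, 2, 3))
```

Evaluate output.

Step 1: StepIter starts at 1, increments by 2, for 3 steps:
  Yield 1, then current += 2
  Yield 3, then current += 2
  Yield 5, then current += 2
Therefore output = [1, 3, 5].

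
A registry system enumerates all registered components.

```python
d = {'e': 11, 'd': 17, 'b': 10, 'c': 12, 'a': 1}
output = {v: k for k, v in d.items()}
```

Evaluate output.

Step 1: Invert dict (swap keys and values):
  'e': 11 -> 11: 'e'
  'd': 17 -> 17: 'd'
  'b': 10 -> 10: 'b'
  'c': 12 -> 12: 'c'
  'a': 1 -> 1: 'a'
Therefore output = {11: 'e', 17: 'd', 10: 'b', 12: 'c', 1: 'a'}.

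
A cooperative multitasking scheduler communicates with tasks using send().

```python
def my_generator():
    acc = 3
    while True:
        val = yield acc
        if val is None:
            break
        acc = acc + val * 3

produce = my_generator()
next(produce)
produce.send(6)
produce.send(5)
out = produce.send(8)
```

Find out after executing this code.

Step 1: next() -> yield acc=3.
Step 2: send(6) -> val=6, acc = 3 + 6*3 = 21, yield 21.
Step 3: send(5) -> val=5, acc = 21 + 5*3 = 36, yield 36.
Step 4: send(8) -> val=8, acc = 36 + 8*3 = 60, yield 60.
Therefore out = 60.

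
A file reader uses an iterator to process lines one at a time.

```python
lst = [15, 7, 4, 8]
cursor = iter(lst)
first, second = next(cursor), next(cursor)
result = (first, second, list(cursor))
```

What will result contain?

Step 1: Create iterator over [15, 7, 4, 8].
Step 2: first = 15, second = 7.
Step 3: Remaining elements: [4, 8].
Therefore result = (15, 7, [4, 8]).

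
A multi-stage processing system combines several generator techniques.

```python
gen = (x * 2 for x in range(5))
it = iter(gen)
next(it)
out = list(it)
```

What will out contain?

Step 1: Generator produces [0, 2, 4, 6, 8].
Step 2: next(it) consumes first element (0).
Step 3: list(it) collects remaining: [2, 4, 6, 8].
Therefore out = [2, 4, 6, 8].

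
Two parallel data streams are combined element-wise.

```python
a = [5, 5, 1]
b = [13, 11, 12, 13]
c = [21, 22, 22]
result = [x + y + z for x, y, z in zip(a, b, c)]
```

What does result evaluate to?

Step 1: zip three lists (truncates to shortest, len=3):
  5 + 13 + 21 = 39
  5 + 11 + 22 = 38
  1 + 12 + 22 = 35
Therefore result = [39, 38, 35].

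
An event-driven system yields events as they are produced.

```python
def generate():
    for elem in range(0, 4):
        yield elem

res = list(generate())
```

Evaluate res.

Step 1: The generator yields each value from range(0, 4).
Step 2: list() consumes all yields: [0, 1, 2, 3].
Therefore res = [0, 1, 2, 3].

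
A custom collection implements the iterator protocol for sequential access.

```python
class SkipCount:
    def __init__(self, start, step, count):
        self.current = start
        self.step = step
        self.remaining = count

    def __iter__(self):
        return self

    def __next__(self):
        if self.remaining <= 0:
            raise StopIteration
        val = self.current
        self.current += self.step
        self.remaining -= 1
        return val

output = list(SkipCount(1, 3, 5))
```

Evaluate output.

Step 1: SkipCount starts at 1, increments by 3, for 5 steps:
  Yield 1, then current += 3
  Yield 4, then current += 3
  Yield 7, then current += 3
  Yield 10, then current += 3
  Yield 13, then current += 3
Therefore output = [1, 4, 7, 10, 13].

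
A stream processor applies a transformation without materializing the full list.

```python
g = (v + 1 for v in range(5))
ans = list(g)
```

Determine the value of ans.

Step 1: For each v in range(5), compute v+1:
  v=0: 0+1 = 1
  v=1: 1+1 = 2
  v=2: 2+1 = 3
  v=3: 3+1 = 4
  v=4: 4+1 = 5
Therefore ans = [1, 2, 3, 4, 5].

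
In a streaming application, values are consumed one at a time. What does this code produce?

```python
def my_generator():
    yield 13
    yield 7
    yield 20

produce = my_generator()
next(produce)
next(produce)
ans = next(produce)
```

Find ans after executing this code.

Step 1: my_generator() creates a generator.
Step 2: next(produce) yields 13 (consumed and discarded).
Step 3: next(produce) yields 7 (consumed and discarded).
Step 4: next(produce) yields 20, assigned to ans.
Therefore ans = 20.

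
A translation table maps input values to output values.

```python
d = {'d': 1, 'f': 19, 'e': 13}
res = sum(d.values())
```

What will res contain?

Step 1: d.values() = [1, 19, 13].
Step 2: sum = 33.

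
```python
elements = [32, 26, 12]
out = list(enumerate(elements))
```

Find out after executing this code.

Step 1: enumerate pairs each element with its index:
  (0, 32)
  (1, 26)
  (2, 12)
Therefore out = [(0, 32), (1, 26), (2, 12)].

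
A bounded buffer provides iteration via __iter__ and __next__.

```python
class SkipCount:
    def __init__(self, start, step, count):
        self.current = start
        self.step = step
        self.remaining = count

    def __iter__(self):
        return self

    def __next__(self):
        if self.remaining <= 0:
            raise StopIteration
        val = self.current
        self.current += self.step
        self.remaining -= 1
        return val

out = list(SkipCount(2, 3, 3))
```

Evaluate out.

Step 1: SkipCount starts at 2, increments by 3, for 3 steps:
  Yield 2, then current += 3
  Yield 5, then current += 3
  Yield 8, then current += 3
Therefore out = [2, 5, 8].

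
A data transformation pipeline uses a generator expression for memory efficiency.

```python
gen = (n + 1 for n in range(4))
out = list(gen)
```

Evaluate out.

Step 1: For each n in range(4), compute n+1:
  n=0: 0+1 = 1
  n=1: 1+1 = 2
  n=2: 2+1 = 3
  n=3: 3+1 = 4
Therefore out = [1, 2, 3, 4].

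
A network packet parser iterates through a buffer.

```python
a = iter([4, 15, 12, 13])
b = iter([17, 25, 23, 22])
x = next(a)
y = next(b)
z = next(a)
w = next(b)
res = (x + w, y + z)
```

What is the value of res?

Step 1: a iterates [4, 15, 12, 13], b iterates [17, 25, 23, 22].
Step 2: x = next(a) = 4, y = next(b) = 17.
Step 3: z = next(a) = 15, w = next(b) = 25.
Step 4: res = (4 + 25, 17 + 15) = (29, 32).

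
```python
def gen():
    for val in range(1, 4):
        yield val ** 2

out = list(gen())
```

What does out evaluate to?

Step 1: For each val in range(1, 4), yield val**2:
  val=1: yield 1**2 = 1
  val=2: yield 2**2 = 4
  val=3: yield 3**2 = 9
Therefore out = [1, 4, 9].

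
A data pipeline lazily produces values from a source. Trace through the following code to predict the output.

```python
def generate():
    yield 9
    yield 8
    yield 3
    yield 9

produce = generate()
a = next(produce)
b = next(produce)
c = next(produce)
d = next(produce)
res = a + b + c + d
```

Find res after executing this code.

Step 1: Create generator and consume all values:
  a = next(produce) = 9
  b = next(produce) = 8
  c = next(produce) = 3
  d = next(produce) = 9
Step 2: res = 9 + 8 + 3 + 9 = 29.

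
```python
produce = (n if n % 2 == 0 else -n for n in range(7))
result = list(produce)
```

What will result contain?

Step 1: For each n in range(7), yield n if even, else -n:
  n=0: even, yield 0
  n=1: odd, yield -1
  n=2: even, yield 2
  n=3: odd, yield -3
  n=4: even, yield 4
  n=5: odd, yield -5
  n=6: even, yield 6
Therefore result = [0, -1, 2, -3, 4, -5, 6].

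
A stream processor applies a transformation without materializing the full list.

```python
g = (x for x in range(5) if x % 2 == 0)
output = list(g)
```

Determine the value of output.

Step 1: Filter range(5) keeping only even values:
  x=0: even, included
  x=1: odd, excluded
  x=2: even, included
  x=3: odd, excluded
  x=4: even, included
Therefore output = [0, 2, 4].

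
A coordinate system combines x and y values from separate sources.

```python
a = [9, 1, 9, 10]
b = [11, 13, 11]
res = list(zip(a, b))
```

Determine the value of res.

Step 1: zip stops at shortest (len(a)=4, len(b)=3):
  Index 0: (9, 11)
  Index 1: (1, 13)
  Index 2: (9, 11)
Step 2: Last element of a (10) has no pair, dropped.
Therefore res = [(9, 11), (1, 13), (9, 11)].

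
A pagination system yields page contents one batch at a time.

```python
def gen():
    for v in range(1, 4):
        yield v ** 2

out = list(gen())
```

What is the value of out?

Step 1: For each v in range(1, 4), yield v**2:
  v=1: yield 1**2 = 1
  v=2: yield 2**2 = 4
  v=3: yield 3**2 = 9
Therefore out = [1, 4, 9].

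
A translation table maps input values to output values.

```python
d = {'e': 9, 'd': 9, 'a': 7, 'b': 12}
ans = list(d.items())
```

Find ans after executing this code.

Step 1: d.items() returns (key, value) pairs in insertion order.
Therefore ans = [('e', 9), ('d', 9), ('a', 7), ('b', 12)].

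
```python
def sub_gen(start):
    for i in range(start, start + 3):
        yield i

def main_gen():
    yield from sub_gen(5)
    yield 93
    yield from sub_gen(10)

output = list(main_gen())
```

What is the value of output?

Step 1: main_gen() delegates to sub_gen(5):
  yield 5
  yield 6
  yield 7
Step 2: yield 93
Step 3: Delegates to sub_gen(10):
  yield 10
  yield 11
  yield 12
Therefore output = [5, 6, 7, 93, 10, 11, 12].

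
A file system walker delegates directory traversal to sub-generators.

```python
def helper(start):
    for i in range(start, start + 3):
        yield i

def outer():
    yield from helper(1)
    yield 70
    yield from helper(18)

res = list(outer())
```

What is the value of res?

Step 1: outer() delegates to helper(1):
  yield 1
  yield 2
  yield 3
Step 2: yield 70
Step 3: Delegates to helper(18):
  yield 18
  yield 19
  yield 20
Therefore res = [1, 2, 3, 70, 18, 19, 20].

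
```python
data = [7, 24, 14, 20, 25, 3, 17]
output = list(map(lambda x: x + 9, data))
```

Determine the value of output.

Step 1: Apply lambda x: x + 9 to each element:
  7 -> 16
  24 -> 33
  14 -> 23
  20 -> 29
  25 -> 34
  3 -> 12
  17 -> 26
Therefore output = [16, 33, 23, 29, 34, 12, 26].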